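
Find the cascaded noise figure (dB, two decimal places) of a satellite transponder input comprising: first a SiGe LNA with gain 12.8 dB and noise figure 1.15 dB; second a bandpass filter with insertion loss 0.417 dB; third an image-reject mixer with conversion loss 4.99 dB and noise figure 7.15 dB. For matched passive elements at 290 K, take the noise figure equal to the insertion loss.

1.90 dB

Convert to linear (a loss of L dB is a gain of −L dB): F_i = 10^(NF_i/10), G_i = 10^(G_i,dB/10)
  Stage 1: F_1 = 10^(1.15/10) = 1.303, G_1 = 10^(12.8/10) = 19.05
  Stage 2: F_2 = 10^(0.417/10) = 1.101, G_2 = 10^(−0.417/10) = 0.9084
  Stage 3: F_3 = 10^(7.15/10) = 5.188, G_3 = 10^(−4.99/10) = 0.3170
Friis cascade:
  F = 1.303 + (1.101 − 1)/19.05 + (5.188 − 1)/17.31 = 1.550
NF = 10 log₁₀(1.550) = 1.90 dB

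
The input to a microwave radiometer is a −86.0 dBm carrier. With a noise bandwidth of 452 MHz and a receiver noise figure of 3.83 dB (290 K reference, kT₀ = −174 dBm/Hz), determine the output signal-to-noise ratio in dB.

Noise floor: N = −174 + 10 log₁₀(B) + NF
10 log₁₀(4.52×10⁸) = 86.55 dB
N = −174 + 86.55 + 3.83 = −83.62 dBm
SNR = P_sig − N = −86.0 − (−83.62) = −2.38 dB → −2.4 dB

−2.4 dB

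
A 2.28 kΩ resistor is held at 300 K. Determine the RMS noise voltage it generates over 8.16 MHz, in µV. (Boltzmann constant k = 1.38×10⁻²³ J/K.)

17.6 µV

V_n = √(4kTRB)
4kTRB = 4 × 1.38×10⁻²³ × 300 × 2.28×10³ × 8.16×10⁶ = 3.08×10⁻¹⁰ V²
V_n = √(3.08×10⁻¹⁰) = 1.76×10⁻⁵ V = 17.6 µV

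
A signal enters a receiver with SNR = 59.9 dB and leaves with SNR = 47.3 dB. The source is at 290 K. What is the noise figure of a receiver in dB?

12.6 dB

NF (dB) = SNR_in(dB) − SNR_out(dB) when the source is at T₀
NF = 59.9 − 47.3 = 12.6 dB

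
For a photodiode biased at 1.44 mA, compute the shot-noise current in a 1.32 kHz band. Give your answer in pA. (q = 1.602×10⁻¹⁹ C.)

I_n = √(2qI·B)
2qI·B = 2 × 1.602×10⁻¹⁹ × 1.44×10⁻³ × 1.32×10³ = 6.09×10⁻¹⁹ A²
I_n = √(6.09×10⁻¹⁹) = 7.80×10⁻¹⁰ A = 780 pA

780 pA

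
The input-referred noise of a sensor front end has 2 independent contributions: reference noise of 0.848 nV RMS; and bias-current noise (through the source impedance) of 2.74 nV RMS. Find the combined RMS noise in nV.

Uncorrelated sources add in power (mean-square): V_tot = √(ΣV_i²)
V_tot = √[(8.48×10⁻¹⁰)² + (2.74×10⁻⁹)²] = 2.87×10⁻⁹ V = 2.87 nV

2.87 nV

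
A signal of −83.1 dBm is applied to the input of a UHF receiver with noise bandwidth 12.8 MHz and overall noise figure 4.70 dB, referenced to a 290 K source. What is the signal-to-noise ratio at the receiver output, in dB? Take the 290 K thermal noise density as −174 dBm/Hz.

Noise floor: N = −174 + 10 log₁₀(B) + NF
10 log₁₀(1.28×10⁷) = 71.07 dB
N = −174 + 71.07 + 4.70 = −98.23 dBm
SNR = P_sig − N = −83.1 − (−98.23) = 15.13 dB → 15.1 dB

15.1 dB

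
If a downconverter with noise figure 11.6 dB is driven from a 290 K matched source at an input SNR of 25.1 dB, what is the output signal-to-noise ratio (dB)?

By definition F = SNR_in/SNR_out, so in dB: SNR_out = SNR_in − NF
SNR_out = 25.1 − 11.6 = 13.5 dB

13.5 dB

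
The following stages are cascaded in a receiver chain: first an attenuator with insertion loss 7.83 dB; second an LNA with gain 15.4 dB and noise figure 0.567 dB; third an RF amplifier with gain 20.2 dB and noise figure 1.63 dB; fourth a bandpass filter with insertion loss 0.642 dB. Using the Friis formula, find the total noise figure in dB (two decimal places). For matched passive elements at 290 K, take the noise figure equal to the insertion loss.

8.45 dB

Convert to linear (a loss of L dB is a gain of −L dB): F_i = 10^(NF_i/10), G_i = 10^(G_i,dB/10)
  Stage 1: F_1 = 10^(7.83/10) = 6.067, G_1 = 10^(−7.83/10) = 0.1648
  Stage 2: F_2 = 10^(0.567/10) = 1.139, G_2 = 10^(15.4/10) = 34.67
  Stage 3: F_3 = 10^(1.63/10) = 1.455, G_3 = 10^(20.2/10) = 104.7
  Stage 4: F_4 = 10^(0.642/10) = 1.159, G_4 = 10^(−0.642/10) = 0.8626
Friis cascade:
  F = 6.067 + (1.139 − 1)/0.1648 + (1.455 − 1)/5.715 + (1.159 − 1)/598.4 = 6.993
NF = 10 log₁₀(6.993) = 8.45 dB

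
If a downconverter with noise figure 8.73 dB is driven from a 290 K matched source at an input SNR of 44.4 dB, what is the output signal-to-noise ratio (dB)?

35.67 dB

By definition F = SNR_in/SNR_out, so in dB: SNR_out = SNR_in − NF
SNR_out = 44.4 − 8.73 = 35.67 dB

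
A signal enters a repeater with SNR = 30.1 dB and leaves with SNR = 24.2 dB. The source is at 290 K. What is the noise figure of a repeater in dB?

NF (dB) = SNR_in(dB) − SNR_out(dB) when the source is at T₀
NF = 30.1 − 24.2 = 5.9 dB

5.9 dB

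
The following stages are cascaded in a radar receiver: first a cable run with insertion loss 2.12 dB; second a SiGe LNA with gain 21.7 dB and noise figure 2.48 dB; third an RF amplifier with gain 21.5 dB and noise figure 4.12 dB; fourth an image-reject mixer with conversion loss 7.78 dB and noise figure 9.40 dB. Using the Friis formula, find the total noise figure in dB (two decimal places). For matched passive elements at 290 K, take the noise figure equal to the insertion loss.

Convert to linear (a loss of L dB is a gain of −L dB): F_i = 10^(NF_i/10), G_i = 10^(G_i,dB/10)
  Stage 1: F_1 = 10^(2.12/10) = 1.629, G_1 = 10^(−2.12/10) = 0.6138
  Stage 2: F_2 = 10^(2.48/10) = 1.770, G_2 = 10^(21.7/10) = 147.9
  Stage 3: F_3 = 10^(4.12/10) = 2.582, G_3 = 10^(21.5/10) = 141.3
  Stage 4: F_4 = 10^(9.40/10) = 8.710, G_4 = 10^(−7.78/10) = 0.1667
Friis cascade:
  F = 1.629 + (1.770 − 1)/0.6138 + (2.582 − 1)/90.78 + (8.710 − 1)/1.282×10⁴ = 2.902
NF = 10 log₁₀(2.902) = 4.63 dB

4.63 dB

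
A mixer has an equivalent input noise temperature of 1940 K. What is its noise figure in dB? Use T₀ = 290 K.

8.86 dB

F = 1 + T_e/T₀ = 1 + 1940/290 = 7.68966
NF = 10 log₁₀(7.68966) = 8.86 dB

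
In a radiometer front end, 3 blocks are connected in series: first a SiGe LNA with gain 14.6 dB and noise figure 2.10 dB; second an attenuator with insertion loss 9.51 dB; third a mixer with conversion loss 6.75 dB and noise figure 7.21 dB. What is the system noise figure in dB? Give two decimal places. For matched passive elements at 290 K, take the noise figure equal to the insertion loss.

Convert to linear (a loss of L dB is a gain of −L dB): F_i = 10^(NF_i/10), G_i = 10^(G_i,dB/10)
  Stage 1: F_1 = 10^(2.10/10) = 1.622, G_1 = 10^(14.6/10) = 28.84
  Stage 2: F_2 = 10^(9.51/10) = 8.933, G_2 = 10^(−9.51/10) = 0.1119
  Stage 3: F_3 = 10^(7.21/10) = 5.260, G_3 = 10^(−6.75/10) = 0.2113
Friis cascade:
  F = 1.622 + (8.933 − 1)/28.84 + (5.260 − 1)/3.228 = 3.216
NF = 10 log₁₀(3.216) = 5.07 dB

5.07 dB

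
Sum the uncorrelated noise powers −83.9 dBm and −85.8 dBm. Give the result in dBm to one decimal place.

Convert to linear, add, convert back:
P₁ = 4.07×10⁻¹² W, P₂ = 2.63×10⁻¹² W
P_tot = 6.70×10⁻¹² W → 10 log₁₀(P_tot / 10⁻³) = −81.7 dBm

−81.7 dBm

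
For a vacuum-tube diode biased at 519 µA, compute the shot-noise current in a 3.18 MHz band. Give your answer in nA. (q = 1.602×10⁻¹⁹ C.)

I_n = √(2qI·B)
2qI·B = 2 × 1.602×10⁻¹⁹ × 5.19×10⁻⁴ × 3.18×10⁶ = 5.29×10⁻¹⁶ A²
I_n = √(5.29×10⁻¹⁶) = 2.30×10⁻⁸ A = 23.0 nA

23.0 nA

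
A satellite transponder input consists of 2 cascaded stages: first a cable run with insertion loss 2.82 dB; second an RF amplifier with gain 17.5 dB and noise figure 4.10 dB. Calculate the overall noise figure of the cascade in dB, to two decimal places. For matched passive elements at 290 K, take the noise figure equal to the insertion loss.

Convert to linear (a loss of L dB is a gain of −L dB): F_i = 10^(NF_i/10), G_i = 10^(G_i,dB/10)
  Stage 1: F_1 = 10^(2.82/10) = 1.914, G_1 = 10^(−2.82/10) = 0.5224
  Stage 2: F_2 = 10^(4.10/10) = 2.570, G_2 = 10^(17.5/10) = 56.23
Friis cascade:
  F = 1.914 + (2.570 − 1)/0.5224 = 4.920
NF = 10 log₁₀(4.920) = 6.92 dB

6.92 dB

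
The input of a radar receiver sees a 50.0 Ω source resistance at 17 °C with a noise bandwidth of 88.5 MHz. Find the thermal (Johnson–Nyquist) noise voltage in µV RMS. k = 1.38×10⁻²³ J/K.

8.42 µV

T = 17 °C + 273.15 = 290.15 K
V_n = √(4kTRB)
4kTRB = 4 × 1.38×10⁻²³ × 290.15 × 5.00×10¹ × 8.85×10⁷ = 7.09×10⁻¹¹ V²
V_n = √(7.09×10⁻¹¹) = 8.42×10⁻⁶ V = 8.42 µV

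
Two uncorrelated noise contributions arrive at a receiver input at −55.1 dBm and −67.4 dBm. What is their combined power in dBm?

Convert to linear, add, convert back:
P₁ = 3.09×10⁻⁹ W, P₂ = 1.82×10⁻¹⁰ W
P_tot = 3.27×10⁻⁹ W → 10 log₁₀(P_tot / 10⁻³) = −54.9 dBm

−54.9 dBm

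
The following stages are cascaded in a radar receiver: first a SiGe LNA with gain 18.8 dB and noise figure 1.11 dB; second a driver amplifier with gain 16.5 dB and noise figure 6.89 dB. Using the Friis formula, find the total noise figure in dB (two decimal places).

1.28 dB

Convert to linear (a loss of L dB is a gain of −L dB): F_i = 10^(NF_i/10), G_i = 10^(G_i,dB/10)
  Stage 1: F_1 = 10^(1.11/10) = 1.291, G_1 = 10^(18.8/10) = 75.86
  Stage 2: F_2 = 10^(6.89/10) = 4.887, G_2 = 10^(16.5/10) = 44.67
Friis cascade:
  F = 1.291 + (4.887 − 1)/75.86 = 1.342
NF = 10 log₁₀(1.342) = 1.28 dB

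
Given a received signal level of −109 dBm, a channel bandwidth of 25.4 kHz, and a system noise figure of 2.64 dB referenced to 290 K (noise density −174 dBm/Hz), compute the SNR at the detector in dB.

18.3 dB

Noise floor: N = −174 + 10 log₁₀(B) + NF
10 log₁₀(2.54×10⁴) = 44.05 dB
N = −174 + 44.05 + 2.64 = −127.31 dBm
SNR = P_sig − N = −109 − (−127.31) = 18.31 dB → 18.3 dB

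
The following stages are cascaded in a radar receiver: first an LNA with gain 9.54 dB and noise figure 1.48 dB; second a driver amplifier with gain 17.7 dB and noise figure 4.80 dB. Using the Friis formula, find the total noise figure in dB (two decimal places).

2.12 dB

Convert to linear (a loss of L dB is a gain of −L dB): F_i = 10^(NF_i/10), G_i = 10^(G_i,dB/10)
  Stage 1: F_1 = 10^(1.48/10) = 1.406, G_1 = 10^(9.54/10) = 8.995
  Stage 2: F_2 = 10^(4.80/10) = 3.020, G_2 = 10^(17.7/10) = 58.88
Friis cascade:
  F = 1.406 + (3.020 − 1)/8.995 = 1.631
NF = 10 log₁₀(1.631) = 2.12 dB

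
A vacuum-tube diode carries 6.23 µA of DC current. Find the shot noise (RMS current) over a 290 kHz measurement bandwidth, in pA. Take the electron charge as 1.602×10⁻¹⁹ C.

I_n = √(2qI·B)
2qI·B = 2 × 1.602×10⁻¹⁹ × 6.23×10⁻⁶ × 2.90×10⁵ = 5.79×10⁻¹⁹ A²
I_n = √(5.79×10⁻¹⁹) = 7.61×10⁻¹⁰ A = 761 pA

761 pA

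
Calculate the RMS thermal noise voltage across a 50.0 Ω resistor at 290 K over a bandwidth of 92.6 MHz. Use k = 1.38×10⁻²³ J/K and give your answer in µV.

V_n = √(4kTRB)
4kTRB = 4 × 1.38×10⁻²³ × 290 × 5.00×10¹ × 9.26×10⁷ = 7.41×10⁻¹¹ V²
V_n = √(7.41×10⁻¹¹) = 8.61×10⁻⁶ V = 8.61 µV

8.61 µV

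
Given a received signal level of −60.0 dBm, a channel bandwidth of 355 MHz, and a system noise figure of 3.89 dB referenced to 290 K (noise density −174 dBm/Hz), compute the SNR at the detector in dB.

24.6 dB

Noise floor: N = −174 + 10 log₁₀(B) + NF
10 log₁₀(3.55×10⁸) = 85.5 dB
N = −174 + 85.5 + 3.89 = −84.61 dBm
SNR = P_sig − N = −60.0 − (−84.61) = 24.61 dB → 24.6 dB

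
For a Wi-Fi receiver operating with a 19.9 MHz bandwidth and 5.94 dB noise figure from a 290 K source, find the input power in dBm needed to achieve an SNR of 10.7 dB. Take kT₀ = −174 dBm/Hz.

−84.4 dBm

Sensitivity = −174 + 10 log₁₀(B) + NF + SNR_min
= −174 + 72.99 + 5.94 + 10.7
= −84.37 dBm → −84.4 dBm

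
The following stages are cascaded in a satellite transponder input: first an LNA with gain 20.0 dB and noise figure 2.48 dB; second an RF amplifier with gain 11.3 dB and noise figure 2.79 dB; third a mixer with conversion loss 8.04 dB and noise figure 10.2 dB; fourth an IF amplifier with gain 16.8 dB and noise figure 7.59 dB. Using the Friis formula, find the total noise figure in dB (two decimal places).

Convert to linear (a loss of L dB is a gain of −L dB): F_i = 10^(NF_i/10), G_i = 10^(G_i,dB/10)
  Stage 1: F_1 = 10^(2.48/10) = 1.770, G_1 = 10^(20.0/10) = 100.0
  Stage 2: F_2 = 10^(2.79/10) = 1.901, G_2 = 10^(11.3/10) = 13.49
  Stage 3: F_3 = 10^(10.2/10) = 10.47, G_3 = 10^(−8.04/10) = 0.1570
  Stage 4: F_4 = 10^(7.59/10) = 5.741, G_4 = 10^(16.8/10) = 47.86
Friis cascade:
  F = 1.770 + (1.901 − 1)/100.0 + (10.47 − 1)/1349 + (5.741 − 1)/211.8 = 1.809
NF = 10 log₁₀(1.809) = 2.57 dB

2.57 dB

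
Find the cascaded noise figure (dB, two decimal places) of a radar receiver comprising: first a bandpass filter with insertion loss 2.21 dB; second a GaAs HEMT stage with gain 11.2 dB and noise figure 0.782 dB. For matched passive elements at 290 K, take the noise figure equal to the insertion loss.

Convert to linear (a loss of L dB is a gain of −L dB): F_i = 10^(NF_i/10), G_i = 10^(G_i,dB/10)
  Stage 1: F_1 = 10^(2.21/10) = 1.663, G_1 = 10^(−2.21/10) = 0.6012
  Stage 2: F_2 = 10^(0.782/10) = 1.197, G_2 = 10^(11.2/10) = 13.18
Friis cascade:
  F = 1.663 + (1.197 − 1)/0.6012 = 1.992
NF = 10 log₁₀(1.992) = 2.99 dB

2.99 dB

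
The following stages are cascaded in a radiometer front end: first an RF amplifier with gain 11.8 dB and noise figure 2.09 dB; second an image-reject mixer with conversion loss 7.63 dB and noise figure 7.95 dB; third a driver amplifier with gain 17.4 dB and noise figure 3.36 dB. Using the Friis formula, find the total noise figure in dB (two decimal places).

3.82 dB

Convert to linear (a loss of L dB is a gain of −L dB): F_i = 10^(NF_i/10), G_i = 10^(G_i,dB/10)
  Stage 1: F_1 = 10^(2.09/10) = 1.618, G_1 = 10^(11.8/10) = 15.14
  Stage 2: F_2 = 10^(7.95/10) = 6.237, G_2 = 10^(−7.63/10) = 0.1726
  Stage 3: F_3 = 10^(3.36/10) = 2.168, G_3 = 10^(17.4/10) = 54.95
Friis cascade:
  F = 1.618 + (6.237 − 1)/15.14 + (2.168 − 1)/2.612 = 2.411
NF = 10 log₁₀(2.411) = 3.82 dB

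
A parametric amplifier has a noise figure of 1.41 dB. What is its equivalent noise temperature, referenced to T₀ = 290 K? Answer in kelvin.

111 K

F = 10^(1.41/10) = 1.38357
T_e = (F − 1)·T₀ = (1.38357 − 1) × 290 = 111 K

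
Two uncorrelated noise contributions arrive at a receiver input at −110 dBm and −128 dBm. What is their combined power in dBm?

Convert to linear, add, convert back:
P₁ = 1.00×10⁻¹⁴ W, P₂ = 1.58×10⁻¹⁶ W
P_tot = 1.02×10⁻¹⁴ W → 10 log₁₀(P_tot / 10⁻³) = −109.9 dBm

−109.9 dBm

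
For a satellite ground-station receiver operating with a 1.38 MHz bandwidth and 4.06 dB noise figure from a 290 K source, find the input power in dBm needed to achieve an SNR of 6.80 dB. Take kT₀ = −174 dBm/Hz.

Sensitivity = −174 + 10 log₁₀(B) + NF + SNR_min
= −174 + 61.4 + 4.06 + 6.80
= −101.74 dBm → −101.7 dBm

−101.7 dBm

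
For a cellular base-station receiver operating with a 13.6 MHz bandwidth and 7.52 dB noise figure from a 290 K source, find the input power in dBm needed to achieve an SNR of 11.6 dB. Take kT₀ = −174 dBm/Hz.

−83.5 dBm

Sensitivity = −174 + 10 log₁₀(B) + NF + SNR_min
= −174 + 71.34 + 7.52 + 11.6
= −83.54 dBm → −83.5 dBm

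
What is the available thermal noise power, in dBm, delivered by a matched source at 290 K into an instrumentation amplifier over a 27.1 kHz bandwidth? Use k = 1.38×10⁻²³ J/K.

−129.6 dBm

P_n = kTB = 1.38×10⁻²³ × 290 × 2.71×10⁴ = 1.08×10⁻¹⁶ W
In dBm: 10 log₁₀(1.08×10⁻¹⁶ / 10⁻³) = −129.6 dBm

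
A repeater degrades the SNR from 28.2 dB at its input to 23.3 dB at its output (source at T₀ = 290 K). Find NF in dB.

NF (dB) = SNR_in(dB) − SNR_out(dB) when the source is at T₀
NF = 28.2 − 23.3 = 4.9 dB

4.9 dB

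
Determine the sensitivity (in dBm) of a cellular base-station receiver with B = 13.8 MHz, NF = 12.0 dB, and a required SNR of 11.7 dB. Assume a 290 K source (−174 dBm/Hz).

−78.9 dBm

Sensitivity = −174 + 10 log₁₀(B) + NF + SNR_min
= −174 + 71.4 + 12.0 + 11.7
= −78.9 dBm → −78.9 dBm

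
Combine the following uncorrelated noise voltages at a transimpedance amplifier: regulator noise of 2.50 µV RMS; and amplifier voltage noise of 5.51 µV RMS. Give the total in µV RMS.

6.05 µV

Uncorrelated sources add in power (mean-square): V_tot = √(ΣV_i²)
V_tot = √[(2.50×10⁻⁶)² + (5.51×10⁻⁶)²] = 6.05×10⁻⁶ V = 6.05 µV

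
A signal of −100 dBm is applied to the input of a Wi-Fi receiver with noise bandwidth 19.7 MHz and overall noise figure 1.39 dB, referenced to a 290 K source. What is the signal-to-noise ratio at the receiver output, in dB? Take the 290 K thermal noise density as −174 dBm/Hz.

Noise floor: N = −174 + 10 log₁₀(B) + NF
10 log₁₀(1.97×10⁷) = 72.94 dB
N = −174 + 72.94 + 1.39 = −99.67 dBm
SNR = P_sig − N = −100 − (−99.67) = −0.33 dB → −0.3 dB

−0.3 dB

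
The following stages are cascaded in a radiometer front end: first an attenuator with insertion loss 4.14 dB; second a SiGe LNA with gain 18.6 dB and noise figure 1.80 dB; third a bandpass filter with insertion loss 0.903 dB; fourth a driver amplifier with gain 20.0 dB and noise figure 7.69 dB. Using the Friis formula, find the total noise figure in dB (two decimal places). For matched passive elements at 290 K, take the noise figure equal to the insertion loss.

6.18 dB

Convert to linear (a loss of L dB is a gain of −L dB): F_i = 10^(NF_i/10), G_i = 10^(G_i,dB/10)
  Stage 1: F_1 = 10^(4.14/10) = 2.594, G_1 = 10^(−4.14/10) = 0.3855
  Stage 2: F_2 = 10^(1.80/10) = 1.514, G_2 = 10^(18.6/10) = 72.44
  Stage 3: F_3 = 10^(0.903/10) = 1.231, G_3 = 10^(−0.903/10) = 0.8123
  Stage 4: F_4 = 10^(7.69/10) = 5.875, G_4 = 10^(20.0/10) = 100.0
Friis cascade:
  F = 2.594 + (1.514 − 1)/0.3855 + (1.231 − 1)/27.93 + (5.875 − 1)/22.68 = 4.150
NF = 10 log₁₀(4.150) = 6.18 dB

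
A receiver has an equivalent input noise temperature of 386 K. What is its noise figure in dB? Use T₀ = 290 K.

3.68 dB

F = 1 + T_e/T₀ = 1 + 386/290 = 2.33103
NF = 10 log₁₀(2.33103) = 3.68 dB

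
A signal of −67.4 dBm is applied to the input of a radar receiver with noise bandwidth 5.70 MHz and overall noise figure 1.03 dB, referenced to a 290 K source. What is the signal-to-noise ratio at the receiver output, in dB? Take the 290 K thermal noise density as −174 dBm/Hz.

Noise floor: N = −174 + 10 log₁₀(B) + NF
10 log₁₀(5.70×10⁶) = 67.56 dB
N = −174 + 67.56 + 1.03 = −105.41 dBm
SNR = P_sig − N = −67.4 − (−105.41) = 38.01 dB → 38.0 dB

38.0 dB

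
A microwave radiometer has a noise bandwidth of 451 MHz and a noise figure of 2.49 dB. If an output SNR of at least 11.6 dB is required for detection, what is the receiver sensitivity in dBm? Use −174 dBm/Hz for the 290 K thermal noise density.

−73.4 dBm

Sensitivity = −174 + 10 log₁₀(B) + NF + SNR_min
= −174 + 86.54 + 2.49 + 11.6
= −73.37 dBm → −73.4 dBm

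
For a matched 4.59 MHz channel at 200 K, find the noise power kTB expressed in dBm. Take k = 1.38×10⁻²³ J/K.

−109.0 dBm

P_n = kTB = 1.38×10⁻²³ × 200 × 4.59×10⁶ = 1.27×10⁻¹⁴ W
In dBm: 10 log₁₀(1.27×10⁻¹⁴ / 10⁻³) = −109.0 dBm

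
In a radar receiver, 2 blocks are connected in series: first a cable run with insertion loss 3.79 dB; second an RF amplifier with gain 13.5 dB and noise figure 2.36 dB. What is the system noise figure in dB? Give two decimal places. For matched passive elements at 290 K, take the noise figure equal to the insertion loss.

6.15 dB

Convert to linear (a loss of L dB is a gain of −L dB): F_i = 10^(NF_i/10), G_i = 10^(G_i,dB/10)
  Stage 1: F_1 = 10^(3.79/10) = 2.393, G_1 = 10^(−3.79/10) = 0.4178
  Stage 2: F_2 = 10^(2.36/10) = 1.722, G_2 = 10^(13.5/10) = 22.39
Friis cascade:
  F = 2.393 + (1.722 − 1)/0.4178 = 4.121
NF = 10 log₁₀(4.121) = 6.15 dB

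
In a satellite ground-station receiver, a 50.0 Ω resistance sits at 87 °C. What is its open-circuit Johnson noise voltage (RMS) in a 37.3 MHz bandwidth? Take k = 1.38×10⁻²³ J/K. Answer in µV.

T = 87 °C + 273.15 = 360.15 K
V_n = √(4kTRB)
4kTRB = 4 × 1.38×10⁻²³ × 360.15 × 5.00×10¹ × 3.73×10⁷ = 3.71×10⁻¹¹ V²
V_n = √(3.71×10⁻¹¹) = 6.09×10⁻⁶ V = 6.09 µV

6.09 µV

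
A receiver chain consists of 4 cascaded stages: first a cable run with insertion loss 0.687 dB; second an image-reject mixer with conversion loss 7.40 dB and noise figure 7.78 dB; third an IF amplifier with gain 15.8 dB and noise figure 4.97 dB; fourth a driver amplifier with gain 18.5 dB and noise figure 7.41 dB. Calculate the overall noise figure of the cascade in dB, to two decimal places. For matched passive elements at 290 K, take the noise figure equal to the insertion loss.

13.34 dB

Convert to linear (a loss of L dB is a gain of −L dB): F_i = 10^(NF_i/10), G_i = 10^(G_i,dB/10)
  Stage 1: F_1 = 10^(0.687/10) = 1.171, G_1 = 10^(−0.687/10) = 0.8537
  Stage 2: F_2 = 10^(7.78/10) = 5.998, G_2 = 10^(−7.40/10) = 0.1820
  Stage 3: F_3 = 10^(4.97/10) = 3.141, G_3 = 10^(15.8/10) = 38.02
  Stage 4: F_4 = 10^(7.41/10) = 5.508, G_4 = 10^(18.5/10) = 70.79
Friis cascade:
  F = 1.171 + (5.998 − 1)/0.8537 + (3.141 − 1)/0.1553 + (5.508 − 1)/5.906 = 21.57
NF = 10 log₁₀(21.57) = 13.34 dB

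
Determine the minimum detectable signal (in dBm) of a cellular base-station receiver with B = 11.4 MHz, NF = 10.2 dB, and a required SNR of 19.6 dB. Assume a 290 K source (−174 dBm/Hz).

−73.6 dBm

Sensitivity = −174 + 10 log₁₀(B) + NF + SNR_min
= −174 + 70.57 + 10.2 + 19.6
= −73.63 dBm → −73.6 dBm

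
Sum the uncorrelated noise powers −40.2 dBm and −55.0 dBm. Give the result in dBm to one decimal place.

Convert to linear, add, convert back:
P₁ = 9.55×10⁻⁸ W, P₂ = 3.16×10⁻⁹ W
P_tot = 9.87×10⁻⁸ W → 10 log₁₀(P_tot / 10⁻³) = −40.1 dBm

−40.1 dBm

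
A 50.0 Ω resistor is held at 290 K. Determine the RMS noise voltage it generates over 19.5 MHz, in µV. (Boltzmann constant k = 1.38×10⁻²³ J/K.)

V_n = √(4kTRB)
4kTRB = 4 × 1.38×10⁻²³ × 290 × 5.00×10¹ × 1.95×10⁷ = 1.56×10⁻¹¹ V²
V_n = √(1.56×10⁻¹¹) = 3.95×10⁻⁶ V = 3.95 µV

3.95 µV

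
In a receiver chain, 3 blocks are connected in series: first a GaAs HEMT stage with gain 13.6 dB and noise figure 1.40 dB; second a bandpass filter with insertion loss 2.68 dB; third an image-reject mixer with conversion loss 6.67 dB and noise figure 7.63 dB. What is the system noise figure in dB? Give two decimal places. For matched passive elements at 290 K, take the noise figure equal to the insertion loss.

Convert to linear (a loss of L dB is a gain of −L dB): F_i = 10^(NF_i/10), G_i = 10^(G_i,dB/10)
  Stage 1: F_1 = 10^(1.40/10) = 1.380, G_1 = 10^(13.6/10) = 22.91
  Stage 2: F_2 = 10^(2.68/10) = 1.854, G_2 = 10^(−2.68/10) = 0.5395
  Stage 3: F_3 = 10^(7.63/10) = 5.794, G_3 = 10^(−6.67/10) = 0.2153
Friis cascade:
  F = 1.380 + (1.854 − 1)/22.91 + (5.794 − 1)/12.36 = 1.806
NF = 10 log₁₀(1.806) = 2.57 dB

2.57 dB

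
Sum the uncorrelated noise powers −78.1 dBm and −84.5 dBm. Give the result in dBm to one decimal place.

Convert to linear, add, convert back:
P₁ = 1.55×10⁻¹¹ W, P₂ = 3.55×10⁻¹² W
P_tot = 1.90×10⁻¹¹ W → 10 log₁₀(P_tot / 10⁻³) = −77.2 dBm

−77.2 dBm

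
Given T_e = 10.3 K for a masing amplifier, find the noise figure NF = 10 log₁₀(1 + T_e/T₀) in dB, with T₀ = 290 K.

F = 1 + T_e/T₀ = 1 + 10.3/290 = 1.03552
NF = 10 log₁₀(1.03552) = 0.152 dB

0.152 dB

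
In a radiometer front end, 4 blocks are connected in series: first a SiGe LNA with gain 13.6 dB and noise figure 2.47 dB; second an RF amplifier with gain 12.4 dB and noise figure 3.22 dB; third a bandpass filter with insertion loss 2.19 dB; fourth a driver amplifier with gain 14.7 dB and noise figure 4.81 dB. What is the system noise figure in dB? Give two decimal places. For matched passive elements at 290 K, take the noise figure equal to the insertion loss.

Convert to linear (a loss of L dB is a gain of −L dB): F_i = 10^(NF_i/10), G_i = 10^(G_i,dB/10)
  Stage 1: F_1 = 10^(2.47/10) = 1.766, G_1 = 10^(13.6/10) = 22.91
  Stage 2: F_2 = 10^(3.22/10) = 2.099, G_2 = 10^(12.4/10) = 17.38
  Stage 3: F_3 = 10^(2.19/10) = 1.656, G_3 = 10^(−2.19/10) = 0.6039
  Stage 4: F_4 = 10^(4.81/10) = 3.027, G_4 = 10^(14.7/10) = 29.51
Friis cascade:
  F = 1.766 + (2.099 − 1)/22.91 + (1.656 − 1)/398.1 + (3.027 − 1)/240.4 = 1.824
NF = 10 log₁₀(1.824) = 2.61 dB

2.61 dB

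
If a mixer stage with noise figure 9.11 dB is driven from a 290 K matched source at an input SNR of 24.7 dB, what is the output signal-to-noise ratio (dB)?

15.59 dB

By definition F = SNR_in/SNR_out, so in dB: SNR_out = SNR_in − NF
SNR_out = 24.7 − 9.11 = 15.59 dB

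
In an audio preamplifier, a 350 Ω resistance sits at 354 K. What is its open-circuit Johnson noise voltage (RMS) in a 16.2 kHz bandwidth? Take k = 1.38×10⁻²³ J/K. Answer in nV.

V_n = √(4kTRB)
4kTRB = 4 × 1.38×10⁻²³ × 354 × 3.50×10² × 1.62×10⁴ = 1.11×10⁻¹³ V²
V_n = √(1.11×10⁻¹³) = 3.33×10⁻⁷ V = 333 nV

333 nV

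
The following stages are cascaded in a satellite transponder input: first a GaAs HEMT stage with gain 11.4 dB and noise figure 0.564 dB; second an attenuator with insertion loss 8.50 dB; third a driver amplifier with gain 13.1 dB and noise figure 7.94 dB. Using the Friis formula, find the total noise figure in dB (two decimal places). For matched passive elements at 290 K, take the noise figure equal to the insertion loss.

6.29 dB

Convert to linear (a loss of L dB is a gain of −L dB): F_i = 10^(NF_i/10), G_i = 10^(G_i,dB/10)
  Stage 1: F_1 = 10^(0.564/10) = 1.139, G_1 = 10^(11.4/10) = 13.80
  Stage 2: F_2 = 10^(8.50/10) = 7.079, G_2 = 10^(−8.50/10) = 0.1413
  Stage 3: F_3 = 10^(7.94/10) = 6.223, G_3 = 10^(13.1/10) = 20.42
Friis cascade:
  F = 1.139 + (7.079 − 1)/13.80 + (6.223 − 1)/1.950 = 4.258
NF = 10 log₁₀(4.258) = 6.29 dB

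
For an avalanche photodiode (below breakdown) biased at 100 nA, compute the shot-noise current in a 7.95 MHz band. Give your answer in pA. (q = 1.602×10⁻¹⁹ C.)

I_n = √(2qI·B)
2qI·B = 2 × 1.602×10⁻¹⁹ × 1.00×10⁻⁷ × 7.95×10⁶ = 2.55×10⁻¹⁹ A²
I_n = √(2.55×10⁻¹⁹) = 5.05×10⁻¹⁰ A = 505 pA

505 pA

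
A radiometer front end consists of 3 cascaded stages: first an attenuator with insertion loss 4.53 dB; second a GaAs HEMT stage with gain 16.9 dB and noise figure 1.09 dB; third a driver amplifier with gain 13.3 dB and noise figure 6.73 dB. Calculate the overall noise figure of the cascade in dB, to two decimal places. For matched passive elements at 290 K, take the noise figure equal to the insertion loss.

5.87 dB

Convert to linear (a loss of L dB is a gain of −L dB): F_i = 10^(NF_i/10), G_i = 10^(G_i,dB/10)
  Stage 1: F_1 = 10^(4.53/10) = 2.838, G_1 = 10^(−4.53/10) = 0.3524
  Stage 2: F_2 = 10^(1.09/10) = 1.285, G_2 = 10^(16.9/10) = 48.98
  Stage 3: F_3 = 10^(6.73/10) = 4.710, G_3 = 10^(13.3/10) = 21.38
Friis cascade:
  F = 2.838 + (1.285 − 1)/0.3524 + (4.710 − 1)/17.26 = 3.862
NF = 10 log₁₀(3.862) = 5.87 dB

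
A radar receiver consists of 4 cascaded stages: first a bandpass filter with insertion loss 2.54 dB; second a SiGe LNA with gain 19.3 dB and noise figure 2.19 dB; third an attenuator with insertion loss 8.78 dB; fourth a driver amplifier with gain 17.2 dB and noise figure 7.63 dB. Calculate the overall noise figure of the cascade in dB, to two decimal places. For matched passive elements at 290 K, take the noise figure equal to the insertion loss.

Convert to linear (a loss of L dB is a gain of −L dB): F_i = 10^(NF_i/10), G_i = 10^(G_i,dB/10)
  Stage 1: F_1 = 10^(2.54/10) = 1.795, G_1 = 10^(−2.54/10) = 0.5572
  Stage 2: F_2 = 10^(2.19/10) = 1.656, G_2 = 10^(19.3/10) = 85.11
  Stage 3: F_3 = 10^(8.78/10) = 7.551, G_3 = 10^(−8.78/10) = 0.1324
  Stage 4: F_4 = 10^(7.63/10) = 5.794, G_4 = 10^(17.2/10) = 52.48
Friis cascade:
  F = 1.795 + (1.656 − 1)/0.5572 + (7.551 − 1)/47.42 + (5.794 − 1)/6.281 = 3.873
NF = 10 log₁₀(3.873) = 5.88 dB

5.88 dB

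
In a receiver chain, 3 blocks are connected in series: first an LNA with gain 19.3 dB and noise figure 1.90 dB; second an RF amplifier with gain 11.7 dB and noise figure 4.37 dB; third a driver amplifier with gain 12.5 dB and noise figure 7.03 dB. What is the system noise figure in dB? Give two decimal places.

1.97 dB

Convert to linear (a loss of L dB is a gain of −L dB): F_i = 10^(NF_i/10), G_i = 10^(G_i,dB/10)
  Stage 1: F_1 = 10^(1.90/10) = 1.549, G_1 = 10^(19.3/10) = 85.11
  Stage 2: F_2 = 10^(4.37/10) = 2.735, G_2 = 10^(11.7/10) = 14.79
  Stage 3: F_3 = 10^(7.03/10) = 5.047, G_3 = 10^(12.5/10) = 17.78
Friis cascade:
  F = 1.549 + (2.735 − 1)/85.11 + (5.047 − 1)/1259 = 1.572
NF = 10 log₁₀(1.572) = 1.97 dB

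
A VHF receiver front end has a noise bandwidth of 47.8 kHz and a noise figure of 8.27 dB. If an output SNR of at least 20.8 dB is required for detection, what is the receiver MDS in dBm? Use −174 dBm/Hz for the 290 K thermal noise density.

Sensitivity = −174 + 10 log₁₀(B) + NF + SNR_min
= −174 + 46.79 + 8.27 + 20.8
= −98.14 dBm → −98.1 dBm

−98.1 dBm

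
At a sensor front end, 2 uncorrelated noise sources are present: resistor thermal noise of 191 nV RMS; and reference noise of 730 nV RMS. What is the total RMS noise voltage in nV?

Uncorrelated sources add in power (mean-square): V_tot = √(ΣV_i²)
V_tot = √[(1.91×10⁻⁷)² + (7.30×10⁻⁷)²] = 7.55×10⁻⁷ V = 755 nV

755 nV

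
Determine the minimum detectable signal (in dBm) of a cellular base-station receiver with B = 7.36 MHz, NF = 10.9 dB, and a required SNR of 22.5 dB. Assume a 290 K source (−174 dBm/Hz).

−71.9 dBm

Sensitivity = −174 + 10 log₁₀(B) + NF + SNR_min
= −174 + 68.67 + 10.9 + 22.5
= −71.93 dBm → −71.9 dBm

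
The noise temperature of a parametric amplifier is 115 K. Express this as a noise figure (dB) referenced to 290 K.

F = 1 + T_e/T₀ = 1 + 115/290 = 1.39655
NF = 10 log₁₀(1.39655) = 1.45 dB

1.45 dB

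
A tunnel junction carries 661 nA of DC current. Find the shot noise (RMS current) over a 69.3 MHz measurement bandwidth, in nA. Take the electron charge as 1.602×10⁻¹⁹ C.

3.83 nA

I_n = √(2qI·B)
2qI·B = 2 × 1.602×10⁻¹⁹ × 6.61×10⁻⁷ × 6.93×10⁷ = 1.47×10⁻¹⁷ A²
I_n = √(1.47×10⁻¹⁷) = 3.83×10⁻⁹ A = 3.83 nA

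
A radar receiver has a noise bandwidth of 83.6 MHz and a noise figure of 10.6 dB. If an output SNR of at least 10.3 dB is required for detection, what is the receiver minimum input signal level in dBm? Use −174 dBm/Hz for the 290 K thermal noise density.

Sensitivity = −174 + 10 log₁₀(B) + NF + SNR_min
= −174 + 79.22 + 10.6 + 10.3
= −73.88 dBm → −73.9 dBm

−73.9 dBm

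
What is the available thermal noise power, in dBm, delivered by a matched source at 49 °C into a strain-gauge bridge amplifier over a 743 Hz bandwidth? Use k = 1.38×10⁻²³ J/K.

−144.8 dBm

T = 49 °C + 273.15 = 322.15 K
P_n = kTB = 1.38×10⁻²³ × 322.15 × 7.43×10² = 3.30×10⁻¹⁸ W
In dBm: 10 log₁₀(3.30×10⁻¹⁸ / 10⁻³) = −144.8 dBm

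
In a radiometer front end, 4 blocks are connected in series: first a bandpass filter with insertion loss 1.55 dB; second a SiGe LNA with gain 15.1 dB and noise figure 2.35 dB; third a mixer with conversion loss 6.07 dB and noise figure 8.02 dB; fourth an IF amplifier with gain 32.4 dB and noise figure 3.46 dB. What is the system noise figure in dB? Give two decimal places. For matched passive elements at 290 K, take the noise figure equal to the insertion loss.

Convert to linear (a loss of L dB is a gain of −L dB): F_i = 10^(NF_i/10), G_i = 10^(G_i,dB/10)
  Stage 1: F_1 = 10^(1.55/10) = 1.429, G_1 = 10^(−1.55/10) = 0.6998
  Stage 2: F_2 = 10^(2.35/10) = 1.718, G_2 = 10^(15.1/10) = 32.36
  Stage 3: F_3 = 10^(8.02/10) = 6.339, G_3 = 10^(−6.07/10) = 0.2472
  Stage 4: F_4 = 10^(3.46/10) = 2.218, G_4 = 10^(32.4/10) = 1738
Friis cascade:
  F = 1.429 + (1.718 − 1)/0.6998 + (6.339 − 1)/22.65 + (2.218 − 1)/5.598 = 2.908
NF = 10 log₁₀(2.908) = 4.64 dB

4.64 dB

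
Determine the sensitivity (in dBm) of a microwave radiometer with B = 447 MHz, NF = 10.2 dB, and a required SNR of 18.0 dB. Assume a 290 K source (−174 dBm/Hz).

−59.3 dBm

Sensitivity = −174 + 10 log₁₀(B) + NF + SNR_min
= −174 + 86.5 + 10.2 + 18.0
= −59.3 dBm → −59.3 dBm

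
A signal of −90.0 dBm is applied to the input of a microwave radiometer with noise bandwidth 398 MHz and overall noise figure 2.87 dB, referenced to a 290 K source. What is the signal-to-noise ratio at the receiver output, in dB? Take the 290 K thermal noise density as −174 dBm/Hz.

−4.9 dB

Noise floor: N = −174 + 10 log₁₀(B) + NF
10 log₁₀(3.98×10⁸) = 86 dB
N = −174 + 86 + 2.87 = −85.13 dBm
SNR = P_sig − N = −90.0 − (−85.13) = −4.87 dB → −4.9 dB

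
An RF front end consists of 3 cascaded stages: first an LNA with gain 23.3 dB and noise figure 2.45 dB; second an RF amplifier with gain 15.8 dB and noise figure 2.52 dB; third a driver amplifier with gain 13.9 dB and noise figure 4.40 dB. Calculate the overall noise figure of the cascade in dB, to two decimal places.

2.46 dB

Convert to linear (a loss of L dB is a gain of −L dB): F_i = 10^(NF_i/10), G_i = 10^(G_i,dB/10)
  Stage 1: F_1 = 10^(2.45/10) = 1.758, G_1 = 10^(23.3/10) = 213.8
  Stage 2: F_2 = 10^(2.52/10) = 1.786, G_2 = 10^(15.8/10) = 38.02
  Stage 3: F_3 = 10^(4.40/10) = 2.754, G_3 = 10^(13.9/10) = 24.55
Friis cascade:
  F = 1.758 + (1.786 − 1)/213.8 + (2.754 − 1)/8128 = 1.762
NF = 10 log₁₀(1.762) = 2.46 dB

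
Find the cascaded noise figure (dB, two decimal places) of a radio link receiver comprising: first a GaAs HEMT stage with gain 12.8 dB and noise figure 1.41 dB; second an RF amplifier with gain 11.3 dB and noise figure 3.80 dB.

Convert to linear (a loss of L dB is a gain of −L dB): F_i = 10^(NF_i/10), G_i = 10^(G_i,dB/10)
  Stage 1: F_1 = 10^(1.41/10) = 1.384, G_1 = 10^(12.8/10) = 19.05
  Stage 2: F_2 = 10^(3.80/10) = 2.399, G_2 = 10^(11.3/10) = 13.49
Friis cascade:
  F = 1.384 + (2.399 − 1)/19.05 = 1.457
NF = 10 log₁₀(1.457) = 1.63 dB

1.63 dB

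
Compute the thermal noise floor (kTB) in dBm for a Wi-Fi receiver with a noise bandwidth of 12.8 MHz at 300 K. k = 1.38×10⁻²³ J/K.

P_n = kTB = 1.38×10⁻²³ × 300 × 1.28×10⁷ = 5.30×10⁻¹⁴ W
In dBm: 10 log₁₀(5.30×10⁻¹⁴ / 10⁻³) = −102.8 dBm

−102.8 dBm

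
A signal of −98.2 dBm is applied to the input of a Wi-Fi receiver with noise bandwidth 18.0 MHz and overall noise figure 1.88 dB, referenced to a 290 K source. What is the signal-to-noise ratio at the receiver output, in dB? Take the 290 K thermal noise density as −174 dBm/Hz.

1.4 dB

Noise floor: N = −174 + 10 log₁₀(B) + NF
10 log₁₀(1.80×10⁷) = 72.55 dB
N = −174 + 72.55 + 1.88 = −99.57 dBm
SNR = P_sig − N = −98.2 − (−99.57) = 1.37 dB → 1.4 dB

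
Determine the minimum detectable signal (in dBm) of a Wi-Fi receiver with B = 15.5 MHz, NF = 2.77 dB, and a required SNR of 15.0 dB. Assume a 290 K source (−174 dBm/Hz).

Sensitivity = −174 + 10 log₁₀(B) + NF + SNR_min
= −174 + 71.9 + 2.77 + 15.0
= −84.33 dBm → −84.3 dBm

−84.3 dBm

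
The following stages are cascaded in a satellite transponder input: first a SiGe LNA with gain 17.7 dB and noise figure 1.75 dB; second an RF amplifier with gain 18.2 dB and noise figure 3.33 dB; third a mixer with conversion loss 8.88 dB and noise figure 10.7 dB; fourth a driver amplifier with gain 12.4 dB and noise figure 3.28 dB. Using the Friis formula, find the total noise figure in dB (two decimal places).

1.82 dB

Convert to linear (a loss of L dB is a gain of −L dB): F_i = 10^(NF_i/10), G_i = 10^(G_i,dB/10)
  Stage 1: F_1 = 10^(1.75/10) = 1.496, G_1 = 10^(17.7/10) = 58.88
  Stage 2: F_2 = 10^(3.33/10) = 2.153, G_2 = 10^(18.2/10) = 66.07
  Stage 3: F_3 = 10^(10.7/10) = 11.75, G_3 = 10^(−8.88/10) = 0.1294
  Stage 4: F_4 = 10^(3.28/10) = 2.128, G_4 = 10^(12.4/10) = 17.38
Friis cascade:
  F = 1.496 + (2.153 − 1)/58.88 + (11.75 − 1)/3890 + (2.128 − 1)/503.5 = 1.521
NF = 10 log₁₀(1.521) = 1.82 dB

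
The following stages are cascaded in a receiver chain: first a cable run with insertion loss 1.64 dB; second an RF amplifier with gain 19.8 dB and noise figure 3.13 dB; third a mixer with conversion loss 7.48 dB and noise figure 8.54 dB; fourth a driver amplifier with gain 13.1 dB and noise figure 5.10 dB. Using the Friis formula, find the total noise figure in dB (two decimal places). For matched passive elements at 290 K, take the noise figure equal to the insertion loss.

5.16 dB

Convert to linear (a loss of L dB is a gain of −L dB): F_i = 10^(NF_i/10), G_i = 10^(G_i,dB/10)
  Stage 1: F_1 = 10^(1.64/10) = 1.459, G_1 = 10^(−1.64/10) = 0.6855
  Stage 2: F_2 = 10^(3.13/10) = 2.056, G_2 = 10^(19.8/10) = 95.50
  Stage 3: F_3 = 10^(8.54/10) = 7.145, G_3 = 10^(−7.48/10) = 0.1786
  Stage 4: F_4 = 10^(5.10/10) = 3.236, G_4 = 10^(13.1/10) = 20.42
Friis cascade:
  F = 1.459 + (2.056 − 1)/0.6855 + (7.145 − 1)/65.46 + (3.236 − 1)/11.69 = 3.284
NF = 10 log₁₀(3.284) = 5.16 dB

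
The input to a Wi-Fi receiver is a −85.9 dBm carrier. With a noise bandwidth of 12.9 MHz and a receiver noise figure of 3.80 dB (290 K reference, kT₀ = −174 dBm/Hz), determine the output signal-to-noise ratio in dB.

13.2 dB

Noise floor: N = −174 + 10 log₁₀(B) + NF
10 log₁₀(1.29×10⁷) = 71.11 dB
N = −174 + 71.11 + 3.80 = −99.09 dBm
SNR = P_sig − N = −85.9 − (−99.09) = 13.19 dB → 13.2 dB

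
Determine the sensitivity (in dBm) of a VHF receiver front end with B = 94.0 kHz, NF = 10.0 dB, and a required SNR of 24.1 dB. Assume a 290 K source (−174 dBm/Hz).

Sensitivity = −174 + 10 log₁₀(B) + NF + SNR_min
= −174 + 49.73 + 10.0 + 24.1
= −90.17 dBm → −90.2 dBm

−90.2 dBm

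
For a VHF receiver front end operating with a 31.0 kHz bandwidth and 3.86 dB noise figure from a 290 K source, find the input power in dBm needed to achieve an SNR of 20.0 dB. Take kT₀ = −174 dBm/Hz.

−105.2 dBm

Sensitivity = −174 + 10 log₁₀(B) + NF + SNR_min
= −174 + 44.91 + 3.86 + 20.0
= −105.23 dBm → −105.2 dBm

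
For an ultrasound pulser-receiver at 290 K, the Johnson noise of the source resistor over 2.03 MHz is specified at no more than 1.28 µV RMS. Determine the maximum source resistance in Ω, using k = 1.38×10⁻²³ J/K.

50.4 Ω

Johnson–Nyquist: V_n = √(4kTRB) ⇒ R = V_n² / (4kTB)
4kTB = 4 × 1.38×10⁻²³ × 290 × 2.03×10⁶ = 3.25×10⁻¹⁴
R = (1.28×10⁻⁶)² / 3.25×10⁻¹⁴ = 5.04×10¹ Ω = 50.4 Ω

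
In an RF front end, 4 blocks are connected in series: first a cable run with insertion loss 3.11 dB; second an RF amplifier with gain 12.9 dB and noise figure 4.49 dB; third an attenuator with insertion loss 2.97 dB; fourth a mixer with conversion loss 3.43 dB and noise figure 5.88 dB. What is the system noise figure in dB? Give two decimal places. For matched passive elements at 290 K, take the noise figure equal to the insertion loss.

Convert to linear (a loss of L dB is a gain of −L dB): F_i = 10^(NF_i/10), G_i = 10^(G_i,dB/10)
  Stage 1: F_1 = 10^(3.11/10) = 2.046, G_1 = 10^(−3.11/10) = 0.4887
  Stage 2: F_2 = 10^(4.49/10) = 2.812, G_2 = 10^(12.9/10) = 19.50
  Stage 3: F_3 = 10^(2.97/10) = 1.982, G_3 = 10^(−2.97/10) = 0.5047
  Stage 4: F_4 = 10^(5.88/10) = 3.873, G_4 = 10^(−3.43/10) = 0.4539
Friis cascade:
  F = 2.046 + (2.812 − 1)/0.4887 + (1.982 − 1)/9.528 + (3.873 − 1)/4.808 = 6.455
NF = 10 log₁₀(6.455) = 8.10 dB

8.10 dB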